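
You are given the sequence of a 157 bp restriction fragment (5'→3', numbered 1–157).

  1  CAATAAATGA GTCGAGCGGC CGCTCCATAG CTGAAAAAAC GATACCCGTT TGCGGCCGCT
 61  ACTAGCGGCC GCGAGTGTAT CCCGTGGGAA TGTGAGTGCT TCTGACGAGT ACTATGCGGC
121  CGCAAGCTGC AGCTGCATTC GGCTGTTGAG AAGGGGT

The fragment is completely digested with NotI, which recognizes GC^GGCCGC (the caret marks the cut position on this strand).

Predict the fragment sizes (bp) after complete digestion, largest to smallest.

NotI sites (GCGGCCGC) start at positions 16, 52, 65, 116.
NotI cuts after base 2 of each site, so after positions 17, 53, 66, 117.
Linear molecule, 4 cuts → 5 fragments:
  1–17 → 17 bp
  18–53 → 36 bp
  54–66 → 13 bp
  67–117 → 51 bp
  118–157 → 40 bp
Sorted largest to smallest: 51, 40, 36, 17, 13 bp.

51, 40, 36, 17, 13 bp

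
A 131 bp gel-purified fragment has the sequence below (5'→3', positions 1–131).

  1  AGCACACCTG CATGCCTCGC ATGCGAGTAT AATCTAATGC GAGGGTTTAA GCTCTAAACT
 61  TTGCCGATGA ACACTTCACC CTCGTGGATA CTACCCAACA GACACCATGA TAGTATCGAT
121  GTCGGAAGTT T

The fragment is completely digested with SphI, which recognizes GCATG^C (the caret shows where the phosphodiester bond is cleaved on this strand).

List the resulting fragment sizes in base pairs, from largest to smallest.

108, 14, 9 bp

SphI sites (GCATGC) start at positions 10, 19.
SphI cuts after base 5 of each site (before the last base), so after positions 14, 23.
Linear molecule, 2 cuts → 3 fragments:
  1–14 → 14 bp
  15–23 → 9 bp
  24–131 → 108 bp
Sorted largest to smallest: 108, 14, 9 bp.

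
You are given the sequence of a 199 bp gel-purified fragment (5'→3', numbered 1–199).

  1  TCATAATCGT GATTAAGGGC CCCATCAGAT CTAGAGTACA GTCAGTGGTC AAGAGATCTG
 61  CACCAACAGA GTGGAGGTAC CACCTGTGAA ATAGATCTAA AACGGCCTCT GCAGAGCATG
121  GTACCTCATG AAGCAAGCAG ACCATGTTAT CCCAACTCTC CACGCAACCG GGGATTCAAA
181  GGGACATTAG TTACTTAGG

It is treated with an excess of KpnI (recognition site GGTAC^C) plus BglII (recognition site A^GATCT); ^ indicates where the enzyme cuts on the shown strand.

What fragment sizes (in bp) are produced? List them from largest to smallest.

75, 31, 27, 27, 26, 13 bp

KpnI sites (GGTACC) start at positions 76, 120.
KpnI cuts after base 5 of each site (before the last base), so after positions 80, 124.
BglII sites (AGATCT) start at positions 27, 54, 93.
BglII cuts after the first base of each site, so after positions 27, 54, 93.
Combined cut positions: 27, 54, 80, 93, 124.
Linear molecule, 5 cuts → 6 fragments:
  1–27 → 27 bp
  28–54 → 27 bp
  55–80 → 26 bp
  81–93 → 13 bp
  94–124 → 31 bp
  125–199 → 75 bp
Sorted largest to smallest: 75, 31, 27, 27, 26, 13 bp.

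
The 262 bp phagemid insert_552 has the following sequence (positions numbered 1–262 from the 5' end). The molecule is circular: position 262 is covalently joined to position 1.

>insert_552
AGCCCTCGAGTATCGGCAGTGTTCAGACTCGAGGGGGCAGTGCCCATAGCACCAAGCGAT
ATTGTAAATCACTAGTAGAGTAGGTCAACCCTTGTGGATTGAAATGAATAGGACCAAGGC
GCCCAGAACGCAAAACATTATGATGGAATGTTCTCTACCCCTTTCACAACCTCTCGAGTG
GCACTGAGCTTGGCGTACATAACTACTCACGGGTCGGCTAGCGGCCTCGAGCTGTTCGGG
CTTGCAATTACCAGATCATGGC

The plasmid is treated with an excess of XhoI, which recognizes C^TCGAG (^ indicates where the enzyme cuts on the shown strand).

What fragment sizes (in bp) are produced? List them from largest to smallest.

145, 53, 41, 23 bp

XhoI sites (CTCGAG) start at positions 5, 28, 173, 226.
XhoI cuts after the first base of each site, so after positions 5, 28, 173, 226.
Circular molecule, 4 cuts → 4 fragments:
  6–28 → 23 bp
  29–173 → 145 bp
  174–226 → 53 bp
  227–262 then 1–5 → 36 + 5 = 41 bp
Sorted largest to smallest: 145, 53, 41, 23 bp.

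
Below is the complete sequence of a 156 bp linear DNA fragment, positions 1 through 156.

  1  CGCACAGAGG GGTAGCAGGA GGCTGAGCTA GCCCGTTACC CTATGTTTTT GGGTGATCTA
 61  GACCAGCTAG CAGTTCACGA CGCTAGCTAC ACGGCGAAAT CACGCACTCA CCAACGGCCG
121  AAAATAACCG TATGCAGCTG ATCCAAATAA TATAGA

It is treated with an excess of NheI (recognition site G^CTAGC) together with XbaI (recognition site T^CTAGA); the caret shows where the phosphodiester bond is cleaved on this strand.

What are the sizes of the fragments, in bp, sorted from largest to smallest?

74, 30, 27, 16, 9 bp

NheI sites (GCTAGC) start at positions 27, 66, 82.
NheI cuts after the first base of each site, so after positions 27, 66, 82.
The XbaI site (TCTAGA) starts at position 57.
XbaI cuts after the first base of each site, so after position 57.
Combined cut positions: 27, 57, 66, 82.
Linear molecule, 4 cuts → 5 fragments:
  1–27 → 27 bp
  28–57 → 30 bp
  58–66 → 9 bp
  67–82 → 16 bp
  83–156 → 74 bp
Sorted largest to smallest: 74, 30, 27, 16, 9 bp.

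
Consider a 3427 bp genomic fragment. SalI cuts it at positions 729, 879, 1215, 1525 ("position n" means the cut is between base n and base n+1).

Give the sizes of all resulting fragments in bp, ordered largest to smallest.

Linear molecule, 4 cuts → 5 fragments:
  729 − 0 = 729 bp
  879 − 729 = 150 bp
  1215 − 879 = 336 bp
  1525 − 1215 = 310 bp
  3427 − 1525 = 1902 bp
Sorted largest to smallest: 1902, 729, 336, 310, 150 bp.

1902, 729, 336, 310, 150 bp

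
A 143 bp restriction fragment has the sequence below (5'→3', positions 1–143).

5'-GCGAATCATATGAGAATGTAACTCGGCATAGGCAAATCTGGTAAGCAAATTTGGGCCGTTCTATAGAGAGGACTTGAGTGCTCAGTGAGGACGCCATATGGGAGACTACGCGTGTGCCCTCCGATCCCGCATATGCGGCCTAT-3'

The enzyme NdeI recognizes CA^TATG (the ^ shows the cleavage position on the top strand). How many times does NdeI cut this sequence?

3

CATATG occurs starting at positions 7, 95, 130.
NdeI cuts at 3 sites.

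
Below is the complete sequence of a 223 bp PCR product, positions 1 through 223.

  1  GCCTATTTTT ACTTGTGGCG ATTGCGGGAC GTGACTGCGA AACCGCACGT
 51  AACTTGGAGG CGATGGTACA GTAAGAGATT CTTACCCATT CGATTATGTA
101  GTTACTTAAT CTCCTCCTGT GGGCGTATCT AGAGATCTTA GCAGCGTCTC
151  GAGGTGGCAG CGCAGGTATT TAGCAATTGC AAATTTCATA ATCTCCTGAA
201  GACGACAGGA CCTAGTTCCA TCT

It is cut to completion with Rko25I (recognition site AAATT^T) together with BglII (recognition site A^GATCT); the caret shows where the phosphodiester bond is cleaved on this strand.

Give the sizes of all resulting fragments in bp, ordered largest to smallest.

The Rko25I site (AAATTT) starts at position 181.
Rko25I cuts after base 5 of each site (before the last base), so after position 185.
The BglII site (AGATCT) starts at position 133.
BglII cuts after the first base of each site, so after position 133.
Combined cut positions: 133, 185.
Linear molecule, 2 cuts → 3 fragments:
  1–133 → 133 bp
  134–185 → 52 bp
  186–223 → 38 bp
Sorted largest to smallest: 133, 52, 38 bp.

133, 52, 38 bp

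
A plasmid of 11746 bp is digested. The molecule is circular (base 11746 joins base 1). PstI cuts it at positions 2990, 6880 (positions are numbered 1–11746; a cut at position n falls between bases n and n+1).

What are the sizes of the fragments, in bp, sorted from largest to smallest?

Circular molecule, 2 cuts → 2 fragments:
  6880 − 2990 = 3890 bp
  wrap: 11746 − 6880 + 2990 = 7856 bp
Sorted largest to smallest: 7856, 3890 bp.

7856, 3890 bp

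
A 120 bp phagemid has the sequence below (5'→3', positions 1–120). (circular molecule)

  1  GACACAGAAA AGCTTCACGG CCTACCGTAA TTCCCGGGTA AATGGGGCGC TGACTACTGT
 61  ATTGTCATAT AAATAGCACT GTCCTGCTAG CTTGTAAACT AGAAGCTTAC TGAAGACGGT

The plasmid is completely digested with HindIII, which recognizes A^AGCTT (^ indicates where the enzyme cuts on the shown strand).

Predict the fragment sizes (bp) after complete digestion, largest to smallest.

93, 27 bp

HindIII sites (AAGCTT) start at positions 10, 103.
HindIII cuts after the first base of each site, so after positions 10, 103.
Circular molecule, 2 cuts → 2 fragments:
  11–103 → 93 bp
  104–120 then 1–10 → 17 + 10 = 27 bp
Sorted largest to smallest: 93, 27 bp.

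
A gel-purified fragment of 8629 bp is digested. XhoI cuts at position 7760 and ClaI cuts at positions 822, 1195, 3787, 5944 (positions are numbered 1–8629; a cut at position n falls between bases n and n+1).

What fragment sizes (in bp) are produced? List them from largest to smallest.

Combined cut positions (sorted): 822, 1195, 3787, 5944, 7760.
Linear molecule, 5 cuts → 6 fragments:
  822 − 0 = 822 bp
  1195 − 822 = 373 bp
  3787 − 1195 = 2592 bp
  5944 − 3787 = 2157 bp
  7760 − 5944 = 1816 bp
  8629 − 7760 = 869 bp
Sorted largest to smallest: 2592, 2157, 1816, 869, 822, 373 bp.

2592, 2157, 1816, 869, 822, 373 bp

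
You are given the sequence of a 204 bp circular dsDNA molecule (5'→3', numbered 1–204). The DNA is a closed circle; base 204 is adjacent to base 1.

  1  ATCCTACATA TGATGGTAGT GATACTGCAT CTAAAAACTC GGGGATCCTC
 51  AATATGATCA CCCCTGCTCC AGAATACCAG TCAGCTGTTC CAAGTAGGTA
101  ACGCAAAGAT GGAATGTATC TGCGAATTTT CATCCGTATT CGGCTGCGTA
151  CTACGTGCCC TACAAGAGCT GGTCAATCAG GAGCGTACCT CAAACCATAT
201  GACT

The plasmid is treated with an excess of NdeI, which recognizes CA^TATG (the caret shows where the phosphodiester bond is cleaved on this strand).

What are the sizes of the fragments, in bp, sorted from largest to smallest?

189, 15 bp

NdeI sites (CATATG) start at positions 7, 196.
NdeI cuts after base 2 of each site, so after positions 8, 197.
Circular molecule, 2 cuts → 2 fragments:
  9–197 → 189 bp
  198–204 then 1–8 → 7 + 8 = 15 bp
Sorted largest to smallest: 189, 15 bp.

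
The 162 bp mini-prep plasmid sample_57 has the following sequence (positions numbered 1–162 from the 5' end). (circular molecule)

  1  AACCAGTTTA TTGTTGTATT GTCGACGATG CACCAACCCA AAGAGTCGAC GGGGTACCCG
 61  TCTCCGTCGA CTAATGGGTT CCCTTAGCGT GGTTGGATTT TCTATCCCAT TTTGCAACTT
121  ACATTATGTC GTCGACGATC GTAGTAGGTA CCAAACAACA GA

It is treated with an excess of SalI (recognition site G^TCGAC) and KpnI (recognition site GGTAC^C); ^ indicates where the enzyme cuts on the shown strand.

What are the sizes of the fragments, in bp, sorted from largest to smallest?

65, 32, 24, 20, 12, 9 bp

SalI sites (GTCGAC) start at positions 21, 45, 66, 131.
SalI cuts after the first base of each site, so after positions 21, 45, 66, 131.
KpnI sites (GGTACC) start at positions 53, 147.
KpnI cuts after base 5 of each site (before the last base), so after positions 57, 151.
Combined cut positions: 21, 45, 57, 66, 131, 151.
Circular molecule, 6 cuts → 6 fragments:
  22–45 → 24 bp
  46–57 → 12 bp
  58–66 → 9 bp
  67–131 → 65 bp
  132–151 → 20 bp
  152–162 then 1–21 → 11 + 21 = 32 bp
Sorted largest to smallest: 65, 32, 24, 20, 12, 9 bp.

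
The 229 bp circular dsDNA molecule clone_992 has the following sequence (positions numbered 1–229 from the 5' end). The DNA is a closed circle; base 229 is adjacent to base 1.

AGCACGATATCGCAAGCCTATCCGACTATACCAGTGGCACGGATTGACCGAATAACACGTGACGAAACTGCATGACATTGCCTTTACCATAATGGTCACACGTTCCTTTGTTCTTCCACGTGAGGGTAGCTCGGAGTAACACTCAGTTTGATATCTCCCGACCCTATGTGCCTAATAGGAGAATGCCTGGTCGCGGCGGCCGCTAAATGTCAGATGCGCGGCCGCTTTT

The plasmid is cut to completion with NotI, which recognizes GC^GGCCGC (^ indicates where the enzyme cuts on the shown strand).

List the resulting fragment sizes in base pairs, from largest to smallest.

207, 22 bp

NotI sites (GCGGCCGC) start at positions 196, 218.
NotI cuts after base 2 of each site, so after positions 197, 219.
Circular molecule, 2 cuts → 2 fragments:
  198–219 → 22 bp
  220–229 then 1–197 → 10 + 197 = 207 bp
Sorted largest to smallest: 207, 22 bp.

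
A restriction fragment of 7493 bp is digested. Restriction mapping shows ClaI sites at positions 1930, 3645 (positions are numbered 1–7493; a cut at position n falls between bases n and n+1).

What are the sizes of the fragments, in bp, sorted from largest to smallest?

3848, 1930, 1715 bp

Linear molecule, 2 cuts → 3 fragments:
  1930 − 0 = 1930 bp
  3645 − 1930 = 1715 bp
  7493 − 3645 = 3848 bp
Sorted largest to smallest: 3848, 1930, 1715 bp.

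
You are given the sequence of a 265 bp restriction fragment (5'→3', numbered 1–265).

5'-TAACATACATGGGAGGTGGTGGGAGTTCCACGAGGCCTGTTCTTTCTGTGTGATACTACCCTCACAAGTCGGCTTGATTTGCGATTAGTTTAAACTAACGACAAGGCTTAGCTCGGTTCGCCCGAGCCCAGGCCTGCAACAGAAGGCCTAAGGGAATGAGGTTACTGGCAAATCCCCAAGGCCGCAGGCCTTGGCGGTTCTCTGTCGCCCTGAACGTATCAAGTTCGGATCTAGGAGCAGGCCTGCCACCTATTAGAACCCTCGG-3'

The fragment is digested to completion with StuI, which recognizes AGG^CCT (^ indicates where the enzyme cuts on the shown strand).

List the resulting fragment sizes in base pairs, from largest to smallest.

StuI sites (AGGCCT) start at positions 33, 130, 144, 186, 239.
StuI cuts after base 3 of each site, so after positions 35, 132, 146, 188, 241.
Linear molecule, 5 cuts → 6 fragments:
  1–35 → 35 bp
  36–132 → 97 bp
  133–146 → 14 bp
  147–188 → 42 bp
  189–241 → 53 bp
  242–265 → 24 bp
Sorted largest to smallest: 97, 53, 42, 35, 24, 14 bp.

97, 53, 42, 35, 24, 14 bp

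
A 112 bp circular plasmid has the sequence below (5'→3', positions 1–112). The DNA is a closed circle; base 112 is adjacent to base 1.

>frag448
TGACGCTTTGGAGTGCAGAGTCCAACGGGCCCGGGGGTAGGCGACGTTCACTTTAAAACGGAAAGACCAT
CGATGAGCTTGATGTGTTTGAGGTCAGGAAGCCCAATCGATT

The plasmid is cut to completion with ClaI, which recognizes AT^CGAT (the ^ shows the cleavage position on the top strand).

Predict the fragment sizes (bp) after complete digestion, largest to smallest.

75, 37 bp

ClaI sites (ATCGAT) start at positions 69, 106.
ClaI cuts after base 2 of each site, so after positions 70, 107.
Circular molecule, 2 cuts → 2 fragments:
  71–107 → 37 bp
  108–112 then 1–70 → 5 + 70 = 75 bp
Sorted largest to smallest: 75, 37 bp.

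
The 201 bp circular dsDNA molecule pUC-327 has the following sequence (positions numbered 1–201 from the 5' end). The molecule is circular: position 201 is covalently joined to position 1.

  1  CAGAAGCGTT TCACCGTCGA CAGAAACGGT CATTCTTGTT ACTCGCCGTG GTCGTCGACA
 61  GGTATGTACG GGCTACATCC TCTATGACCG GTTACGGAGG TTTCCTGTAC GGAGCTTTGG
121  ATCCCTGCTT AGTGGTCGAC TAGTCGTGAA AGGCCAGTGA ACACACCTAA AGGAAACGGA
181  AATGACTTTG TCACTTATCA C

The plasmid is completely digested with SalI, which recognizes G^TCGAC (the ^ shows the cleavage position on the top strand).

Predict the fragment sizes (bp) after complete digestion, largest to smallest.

82, 81, 38 bp

SalI sites (GTCGAC) start at positions 16, 54, 135.
SalI cuts after the first base of each site, so after positions 16, 54, 135.
Circular molecule, 3 cuts → 3 fragments:
  17–54 → 38 bp
  55–135 → 81 bp
  136–201 then 1–16 → 66 + 16 = 82 bp
Sorted largest to smallest: 82, 81, 38 bp.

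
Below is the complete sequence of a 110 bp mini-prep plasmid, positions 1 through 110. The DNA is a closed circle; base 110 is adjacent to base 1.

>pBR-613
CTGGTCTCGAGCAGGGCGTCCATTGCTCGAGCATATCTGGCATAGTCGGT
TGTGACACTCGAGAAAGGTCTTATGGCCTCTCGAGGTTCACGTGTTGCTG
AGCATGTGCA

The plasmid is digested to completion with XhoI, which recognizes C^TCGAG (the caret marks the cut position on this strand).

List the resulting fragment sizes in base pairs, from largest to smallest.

36, 32, 22, 20 bp

XhoI sites (CTCGAG) start at positions 6, 26, 58, 80.
XhoI cuts after the first base of each site, so after positions 6, 26, 58, 80.
Circular molecule, 4 cuts → 4 fragments:
  7–26 → 20 bp
  27–58 → 32 bp
  59–80 → 22 bp
  81–110 then 1–6 → 30 + 6 = 36 bp
Sorted largest to smallest: 36, 32, 22, 20 bp.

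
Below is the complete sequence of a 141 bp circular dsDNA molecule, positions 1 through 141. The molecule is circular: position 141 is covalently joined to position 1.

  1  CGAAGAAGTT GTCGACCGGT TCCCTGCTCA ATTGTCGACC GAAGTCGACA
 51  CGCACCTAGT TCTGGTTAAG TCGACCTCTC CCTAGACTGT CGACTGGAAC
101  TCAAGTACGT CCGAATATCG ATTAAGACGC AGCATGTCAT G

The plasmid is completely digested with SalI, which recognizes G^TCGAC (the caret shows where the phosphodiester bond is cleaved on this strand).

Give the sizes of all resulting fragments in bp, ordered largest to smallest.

63, 26, 23, 19, 10 bp

SalI sites (GTCGAC) start at positions 11, 34, 44, 70, 89.
SalI cuts after the first base of each site, so after positions 11, 34, 44, 70, 89.
Circular molecule, 5 cuts → 5 fragments:
  12–34 → 23 bp
  35–44 → 10 bp
  45–70 → 26 bp
  71–89 → 19 bp
  90–141 then 1–11 → 52 + 11 = 63 bp
Sorted largest to smallest: 63, 26, 23, 19, 10 bp.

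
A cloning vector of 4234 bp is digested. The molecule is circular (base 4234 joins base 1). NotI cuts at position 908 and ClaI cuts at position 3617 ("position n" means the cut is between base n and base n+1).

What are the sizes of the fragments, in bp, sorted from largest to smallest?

2709, 1525 bp

Combined cut positions (sorted): 908, 3617.
Circular molecule, 2 cuts → 2 fragments:
  3617 − 908 = 2709 bp
  wrap: 4234 − 3617 + 908 = 1525 bp
Sorted largest to smallest: 2709, 1525 bp.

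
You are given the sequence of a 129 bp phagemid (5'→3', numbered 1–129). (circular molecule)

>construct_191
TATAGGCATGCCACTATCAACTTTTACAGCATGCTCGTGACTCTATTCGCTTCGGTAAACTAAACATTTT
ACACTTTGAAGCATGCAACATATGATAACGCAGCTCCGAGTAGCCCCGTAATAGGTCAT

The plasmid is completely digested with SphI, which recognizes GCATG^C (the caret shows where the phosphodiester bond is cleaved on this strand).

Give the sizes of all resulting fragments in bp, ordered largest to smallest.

54, 52, 23 bp

SphI sites (GCATGC) start at positions 6, 29, 81.
SphI cuts after base 5 of each site (before the last base), so after positions 10, 33, 85.
Circular molecule, 3 cuts → 3 fragments:
  11–33 → 23 bp
  34–85 → 52 bp
  86–129 then 1–10 → 44 + 10 = 54 bp
Sorted largest to smallest: 54, 52, 23 bp.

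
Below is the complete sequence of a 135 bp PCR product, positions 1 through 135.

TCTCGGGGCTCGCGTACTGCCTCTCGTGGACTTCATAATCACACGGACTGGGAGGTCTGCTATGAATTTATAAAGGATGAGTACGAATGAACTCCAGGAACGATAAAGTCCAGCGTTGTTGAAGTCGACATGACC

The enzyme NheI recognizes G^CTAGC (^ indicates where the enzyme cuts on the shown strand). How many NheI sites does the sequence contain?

0

No occurrence of GCTAGC is present in the sequence.
NheI does not cut: 0 sites.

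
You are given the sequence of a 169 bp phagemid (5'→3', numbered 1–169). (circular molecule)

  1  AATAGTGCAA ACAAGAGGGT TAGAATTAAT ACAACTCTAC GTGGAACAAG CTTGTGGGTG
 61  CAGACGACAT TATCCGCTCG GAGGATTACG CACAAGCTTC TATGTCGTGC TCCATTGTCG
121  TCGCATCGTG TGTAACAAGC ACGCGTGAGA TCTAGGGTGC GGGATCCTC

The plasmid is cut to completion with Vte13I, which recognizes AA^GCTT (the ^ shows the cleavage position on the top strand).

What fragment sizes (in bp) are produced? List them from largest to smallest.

Vte13I sites (AAGCTT) start at positions 48, 94.
Vte13I cuts after base 2 of each site, so after positions 49, 95.
Circular molecule, 2 cuts → 2 fragments:
  50–95 → 46 bp
  96–169 then 1–49 → 74 + 49 = 123 bp
Sorted largest to smallest: 123, 46 bp.

123, 46 bp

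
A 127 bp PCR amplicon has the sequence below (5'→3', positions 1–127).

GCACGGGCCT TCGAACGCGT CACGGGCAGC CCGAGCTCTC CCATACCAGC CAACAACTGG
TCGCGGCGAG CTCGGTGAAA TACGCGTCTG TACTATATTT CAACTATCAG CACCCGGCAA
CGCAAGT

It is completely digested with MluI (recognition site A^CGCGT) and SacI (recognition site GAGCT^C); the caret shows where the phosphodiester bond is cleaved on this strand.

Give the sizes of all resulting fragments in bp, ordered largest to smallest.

MluI sites (ACGCGT) start at positions 15, 82.
MluI cuts after the first base of each site, so after positions 15, 82.
SacI sites (GAGCTC) start at positions 33, 68.
SacI cuts after base 5 of each site (before the last base), so after positions 37, 72.
Combined cut positions: 15, 37, 72, 82.
Linear molecule, 4 cuts → 5 fragments:
  1–15 → 15 bp
  16–37 → 22 bp
  38–72 → 35 bp
  73–82 → 10 bp
  83–127 → 45 bp
Sorted largest to smallest: 45, 35, 22, 15, 10 bp.

45, 35, 22, 15, 10 bp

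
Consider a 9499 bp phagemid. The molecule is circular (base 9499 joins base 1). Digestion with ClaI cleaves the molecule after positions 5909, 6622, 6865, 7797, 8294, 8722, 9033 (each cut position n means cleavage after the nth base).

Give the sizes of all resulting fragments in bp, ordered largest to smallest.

Circular molecule, 7 cuts → 7 fragments:
  6622 − 5909 = 713 bp
  6865 − 6622 = 243 bp
  7797 − 6865 = 932 bp
  8294 − 7797 = 497 bp
  8722 − 8294 = 428 bp
  9033 − 8722 = 311 bp
  wrap: 9499 − 9033 + 5909 = 6375 bp
Sorted largest to smallest: 6375, 932, 713, 497, 428, 311, 243 bp.

6375, 932, 713, 497, 428, 311, 243 bp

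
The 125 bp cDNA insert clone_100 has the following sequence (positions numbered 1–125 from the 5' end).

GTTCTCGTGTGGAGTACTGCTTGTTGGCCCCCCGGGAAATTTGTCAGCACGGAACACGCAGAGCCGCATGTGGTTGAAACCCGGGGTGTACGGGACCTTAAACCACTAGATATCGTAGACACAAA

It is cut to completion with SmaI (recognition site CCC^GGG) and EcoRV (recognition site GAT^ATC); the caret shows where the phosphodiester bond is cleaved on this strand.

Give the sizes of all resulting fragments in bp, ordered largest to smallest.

SmaI sites (CCCGGG) start at positions 31, 80.
SmaI cuts after base 3 of each site, so after positions 33, 82.
The EcoRV site (GATATC) starts at position 109.
EcoRV cuts after base 3 of each site, so after position 111.
Combined cut positions: 33, 82, 111.
Linear molecule, 3 cuts → 4 fragments:
  1–33 → 33 bp
  34–82 → 49 bp
  83–111 → 29 bp
  112–125 → 14 bp
Sorted largest to smallest: 49, 33, 29, 14 bp.

49, 33, 29, 14 bp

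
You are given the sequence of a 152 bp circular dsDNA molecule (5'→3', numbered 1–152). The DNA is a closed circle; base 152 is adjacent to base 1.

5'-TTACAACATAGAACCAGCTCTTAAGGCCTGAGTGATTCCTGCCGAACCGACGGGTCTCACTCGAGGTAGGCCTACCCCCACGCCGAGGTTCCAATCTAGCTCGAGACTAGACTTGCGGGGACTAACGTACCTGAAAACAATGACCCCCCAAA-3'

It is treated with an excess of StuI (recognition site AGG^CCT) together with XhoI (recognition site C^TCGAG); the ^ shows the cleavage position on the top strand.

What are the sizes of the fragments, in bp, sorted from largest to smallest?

78, 34, 30, 10 bp

StuI sites (AGGCCT) start at positions 24, 68.
StuI cuts after base 3 of each site, so after positions 26, 70.
XhoI sites (CTCGAG) start at positions 60, 100.
XhoI cuts after the first base of each site, so after positions 60, 100.
Combined cut positions: 26, 60, 70, 100.
Circular molecule, 4 cuts → 4 fragments:
  27–60 → 34 bp
  61–70 → 10 bp
  71–100 → 30 bp
  101–152 then 1–26 → 52 + 26 = 78 bp
Sorted largest to smallest: 78, 34, 30, 10 bp.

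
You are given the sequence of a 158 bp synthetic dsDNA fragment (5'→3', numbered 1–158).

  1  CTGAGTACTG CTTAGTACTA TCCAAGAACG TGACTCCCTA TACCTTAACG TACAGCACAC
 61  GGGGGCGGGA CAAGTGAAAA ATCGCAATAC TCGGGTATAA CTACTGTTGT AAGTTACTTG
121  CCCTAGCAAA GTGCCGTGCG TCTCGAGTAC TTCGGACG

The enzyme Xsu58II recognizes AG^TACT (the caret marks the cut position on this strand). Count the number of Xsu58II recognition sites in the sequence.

AGTACT occurs starting at positions 4, 14, 146.
Xsu58II cuts at 3 sites.

3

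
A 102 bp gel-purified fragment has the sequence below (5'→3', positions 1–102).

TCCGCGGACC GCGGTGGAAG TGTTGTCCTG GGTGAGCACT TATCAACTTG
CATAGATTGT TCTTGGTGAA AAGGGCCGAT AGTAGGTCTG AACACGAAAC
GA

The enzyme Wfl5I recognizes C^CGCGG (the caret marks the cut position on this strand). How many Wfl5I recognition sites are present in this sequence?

2

CCGCGG occurs starting at positions 2, 9.
Wfl5I cuts at 2 sites.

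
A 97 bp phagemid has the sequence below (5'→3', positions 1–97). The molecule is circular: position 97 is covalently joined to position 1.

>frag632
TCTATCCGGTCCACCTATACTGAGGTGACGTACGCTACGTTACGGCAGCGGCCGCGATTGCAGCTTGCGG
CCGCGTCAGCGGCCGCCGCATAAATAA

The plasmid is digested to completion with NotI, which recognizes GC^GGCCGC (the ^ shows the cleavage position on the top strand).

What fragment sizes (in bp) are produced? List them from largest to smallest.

66, 19, 12 bp

NotI sites (GCGGCCGC) start at positions 48, 67, 79.
NotI cuts after base 2 of each site, so after positions 49, 68, 80.
Circular molecule, 3 cuts → 3 fragments:
  50–68 → 19 bp
  69–80 → 12 bp
  81–97 then 1–49 → 17 + 49 = 66 bp
Sorted largest to smallest: 66, 19, 12 bp.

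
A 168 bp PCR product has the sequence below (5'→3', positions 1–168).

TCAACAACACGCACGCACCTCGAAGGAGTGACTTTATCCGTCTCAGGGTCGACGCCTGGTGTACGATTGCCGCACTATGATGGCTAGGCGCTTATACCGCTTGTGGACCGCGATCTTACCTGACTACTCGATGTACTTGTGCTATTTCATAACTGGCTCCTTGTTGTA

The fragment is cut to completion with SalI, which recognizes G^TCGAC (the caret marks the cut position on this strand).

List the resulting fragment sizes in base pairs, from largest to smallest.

The SalI site (GTCGAC) starts at position 48.
SalI cuts after the first base of each site, so after position 48.
Linear molecule, 1 cut → 2 fragments:
  1–48 → 48 bp
  49–168 → 120 bp
Sorted largest to smallest: 120, 48 bp.

120, 48 bp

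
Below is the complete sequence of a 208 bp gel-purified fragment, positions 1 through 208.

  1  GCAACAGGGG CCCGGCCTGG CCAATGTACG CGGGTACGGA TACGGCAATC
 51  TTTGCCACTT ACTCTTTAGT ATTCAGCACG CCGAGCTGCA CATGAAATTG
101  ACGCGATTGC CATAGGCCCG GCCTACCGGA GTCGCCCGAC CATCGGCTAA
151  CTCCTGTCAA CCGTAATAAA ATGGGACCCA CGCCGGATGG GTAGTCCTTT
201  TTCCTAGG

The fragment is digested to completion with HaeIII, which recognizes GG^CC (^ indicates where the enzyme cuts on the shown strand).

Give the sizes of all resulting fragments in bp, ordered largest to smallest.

HaeIII sites (GGCC) start at positions 9, 14, 19, 115, 120.
HaeIII cuts after base 2 of each site, so after positions 10, 15, 20, 116, 121.
Linear molecule, 5 cuts → 6 fragments:
  1–10 → 10 bp
  11–15 → 5 bp
  16–20 → 5 bp
  21–116 → 96 bp
  117–121 → 5 bp
  122–208 → 87 bp
Sorted largest to smallest: 96, 87, 10, 5, 5, 5 bp.

96, 87, 10, 5, 5, 5 bp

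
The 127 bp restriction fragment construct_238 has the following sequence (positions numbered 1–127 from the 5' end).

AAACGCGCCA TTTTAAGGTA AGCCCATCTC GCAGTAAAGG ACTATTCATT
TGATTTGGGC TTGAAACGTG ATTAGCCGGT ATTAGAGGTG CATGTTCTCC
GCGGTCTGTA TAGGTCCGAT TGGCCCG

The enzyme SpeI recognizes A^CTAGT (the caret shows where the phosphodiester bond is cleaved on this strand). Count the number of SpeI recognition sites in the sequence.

0

No occurrence of ACTAGT is present in the sequence.
SpeI does not cut: 0 sites.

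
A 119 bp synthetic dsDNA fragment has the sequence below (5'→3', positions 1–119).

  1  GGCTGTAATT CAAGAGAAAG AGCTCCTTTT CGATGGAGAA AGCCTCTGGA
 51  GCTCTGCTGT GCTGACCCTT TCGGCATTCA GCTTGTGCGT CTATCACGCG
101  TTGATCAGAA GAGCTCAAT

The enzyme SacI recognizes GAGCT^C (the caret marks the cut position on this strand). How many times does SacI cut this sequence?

GAGCTC occurs starting at positions 20, 49, 111.
SacI cuts at 3 sites.

3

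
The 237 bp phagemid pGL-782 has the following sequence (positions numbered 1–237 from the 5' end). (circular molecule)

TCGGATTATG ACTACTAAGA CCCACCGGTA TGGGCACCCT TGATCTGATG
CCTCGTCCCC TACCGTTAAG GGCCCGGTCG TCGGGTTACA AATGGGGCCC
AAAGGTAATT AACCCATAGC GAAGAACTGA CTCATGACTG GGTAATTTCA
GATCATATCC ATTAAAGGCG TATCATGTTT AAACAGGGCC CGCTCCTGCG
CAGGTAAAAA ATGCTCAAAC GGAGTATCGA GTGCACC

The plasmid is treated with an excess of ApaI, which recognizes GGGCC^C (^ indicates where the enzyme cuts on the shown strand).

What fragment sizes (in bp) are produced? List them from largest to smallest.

121, 91, 25 bp

ApaI sites (GGGCCC) start at positions 70, 95, 186.
ApaI cuts after base 5 of each site (before the last base), so after positions 74, 99, 190.
Circular molecule, 3 cuts → 3 fragments:
  75–99 → 25 bp
  100–190 → 91 bp
  191–237 then 1–74 → 47 + 74 = 121 bp
Sorted largest to smallest: 121, 91, 25 bp.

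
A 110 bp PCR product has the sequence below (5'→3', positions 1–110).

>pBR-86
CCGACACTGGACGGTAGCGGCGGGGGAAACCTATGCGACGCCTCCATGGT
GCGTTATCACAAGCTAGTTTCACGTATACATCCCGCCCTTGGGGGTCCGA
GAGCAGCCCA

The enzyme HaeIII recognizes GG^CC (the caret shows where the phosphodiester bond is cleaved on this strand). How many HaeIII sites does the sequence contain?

No occurrence of GGCC is present in the sequence.
HaeIII does not cut: 0 sites.

0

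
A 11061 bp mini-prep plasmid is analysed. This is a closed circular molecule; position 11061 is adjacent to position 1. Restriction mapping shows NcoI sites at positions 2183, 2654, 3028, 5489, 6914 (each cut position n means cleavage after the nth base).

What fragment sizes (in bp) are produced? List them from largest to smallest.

Circular molecule, 5 cuts → 5 fragments:
  2654 − 2183 = 471 bp
  3028 − 2654 = 374 bp
  5489 − 3028 = 2461 bp
  6914 − 5489 = 1425 bp
  wrap: 11061 − 6914 + 2183 = 6330 bp
Sorted largest to smallest: 6330, 2461, 1425, 471, 374 bp.

6330, 2461, 1425, 471, 374 bp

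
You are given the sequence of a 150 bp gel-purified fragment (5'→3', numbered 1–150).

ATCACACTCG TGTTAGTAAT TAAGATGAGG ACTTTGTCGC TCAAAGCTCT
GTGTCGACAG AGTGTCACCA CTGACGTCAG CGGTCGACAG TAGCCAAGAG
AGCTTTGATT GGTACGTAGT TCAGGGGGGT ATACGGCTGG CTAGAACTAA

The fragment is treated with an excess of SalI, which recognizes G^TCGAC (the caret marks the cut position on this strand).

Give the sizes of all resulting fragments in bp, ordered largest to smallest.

SalI sites (GTCGAC) start at positions 53, 83.
SalI cuts after the first base of each site, so after positions 53, 83.
Linear molecule, 2 cuts → 3 fragments:
  1–53 → 53 bp
  54–83 → 30 bp
  84–150 → 67 bp
Sorted largest to smallest: 67, 53, 30 bp.

67, 53, 30 bp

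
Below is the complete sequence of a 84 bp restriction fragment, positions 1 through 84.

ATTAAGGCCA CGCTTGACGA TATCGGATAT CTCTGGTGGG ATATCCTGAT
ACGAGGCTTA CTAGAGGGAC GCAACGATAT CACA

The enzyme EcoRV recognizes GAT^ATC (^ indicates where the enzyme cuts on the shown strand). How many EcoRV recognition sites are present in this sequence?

4

GATATC occurs starting at positions 19, 26, 40, 76.
EcoRV cuts at 4 sites.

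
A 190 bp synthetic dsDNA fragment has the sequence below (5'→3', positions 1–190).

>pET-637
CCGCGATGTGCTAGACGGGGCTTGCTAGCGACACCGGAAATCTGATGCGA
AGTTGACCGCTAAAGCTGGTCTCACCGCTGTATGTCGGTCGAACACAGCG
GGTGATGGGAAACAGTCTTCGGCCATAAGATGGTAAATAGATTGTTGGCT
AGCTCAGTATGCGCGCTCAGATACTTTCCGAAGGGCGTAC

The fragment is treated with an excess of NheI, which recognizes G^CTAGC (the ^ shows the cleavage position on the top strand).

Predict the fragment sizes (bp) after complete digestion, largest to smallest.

NheI sites (GCTAGC) start at positions 24, 148.
NheI cuts after the first base of each site, so after positions 24, 148.
Linear molecule, 2 cuts → 3 fragments:
  1–24 → 24 bp
  25–148 → 124 bp
  149–190 → 42 bp
Sorted largest to smallest: 124, 42, 24 bp.

124, 42, 24 bp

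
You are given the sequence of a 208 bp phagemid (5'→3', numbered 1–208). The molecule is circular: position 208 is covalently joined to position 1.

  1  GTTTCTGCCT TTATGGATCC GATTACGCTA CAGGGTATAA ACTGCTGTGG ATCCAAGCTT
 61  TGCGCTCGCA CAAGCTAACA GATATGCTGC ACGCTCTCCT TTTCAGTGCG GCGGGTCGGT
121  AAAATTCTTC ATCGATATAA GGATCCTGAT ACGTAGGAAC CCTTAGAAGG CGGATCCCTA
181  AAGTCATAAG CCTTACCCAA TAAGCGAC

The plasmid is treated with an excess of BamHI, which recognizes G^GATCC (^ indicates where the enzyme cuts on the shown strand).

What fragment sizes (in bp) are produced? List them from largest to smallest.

BamHI sites (GGATCC) start at positions 15, 49, 141, 172.
BamHI cuts after the first base of each site, so after positions 15, 49, 141, 172.
Circular molecule, 4 cuts → 4 fragments:
  16–49 → 34 bp
  50–141 → 92 bp
  142–172 → 31 bp
  173–208 then 1–15 → 36 + 15 = 51 bp
Sorted largest to smallest: 92, 51, 34, 31 bp.

92, 51, 34, 31 bp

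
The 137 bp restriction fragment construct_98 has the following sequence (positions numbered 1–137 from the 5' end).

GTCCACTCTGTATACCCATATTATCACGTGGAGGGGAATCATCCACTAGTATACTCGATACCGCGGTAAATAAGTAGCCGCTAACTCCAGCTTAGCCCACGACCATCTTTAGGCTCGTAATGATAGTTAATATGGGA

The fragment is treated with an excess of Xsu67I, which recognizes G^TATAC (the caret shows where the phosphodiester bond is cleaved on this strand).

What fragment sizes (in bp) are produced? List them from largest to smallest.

88, 39, 10 bp

Xsu67I sites (GTATAC) start at positions 10, 49.
Xsu67I cuts after the first base of each site, so after positions 10, 49.
Linear molecule, 2 cuts → 3 fragments:
  1–10 → 10 bp
  11–49 → 39 bp
  50–137 → 88 bp
Sorted largest to smallest: 88, 39, 10 bp.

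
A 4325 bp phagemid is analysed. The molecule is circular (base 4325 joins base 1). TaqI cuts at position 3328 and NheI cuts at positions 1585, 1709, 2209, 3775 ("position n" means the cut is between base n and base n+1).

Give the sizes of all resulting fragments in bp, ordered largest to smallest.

2135, 1119, 500, 447, 124 bp

Combined cut positions (sorted): 1585, 1709, 2209, 3328, 3775.
Circular molecule, 5 cuts → 5 fragments:
  1709 − 1585 = 124 bp
  2209 − 1709 = 500 bp
  3328 − 2209 = 1119 bp
  3775 − 3328 = 447 bp
  wrap: 4325 − 3775 + 1585 = 2135 bp
Sorted largest to smallest: 2135, 1119, 500, 447, 124 bp.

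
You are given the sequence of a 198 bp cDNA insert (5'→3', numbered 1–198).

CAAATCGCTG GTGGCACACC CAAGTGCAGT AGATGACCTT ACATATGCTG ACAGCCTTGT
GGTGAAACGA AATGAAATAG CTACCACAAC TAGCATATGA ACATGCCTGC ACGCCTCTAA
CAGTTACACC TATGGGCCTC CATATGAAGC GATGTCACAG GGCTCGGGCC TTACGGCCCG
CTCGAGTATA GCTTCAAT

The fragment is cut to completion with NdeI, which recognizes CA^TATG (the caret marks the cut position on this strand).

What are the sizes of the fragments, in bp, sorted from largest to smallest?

56, 52, 47, 43 bp

NdeI sites (CATATG) start at positions 42, 94, 141.
NdeI cuts after base 2 of each site, so after positions 43, 95, 142.
Linear molecule, 3 cuts → 4 fragments:
  1–43 → 43 bp
  44–95 → 52 bp
  96–142 → 47 bp
  143–198 → 56 bp
Sorted largest to smallest: 56, 52, 47, 43 bp.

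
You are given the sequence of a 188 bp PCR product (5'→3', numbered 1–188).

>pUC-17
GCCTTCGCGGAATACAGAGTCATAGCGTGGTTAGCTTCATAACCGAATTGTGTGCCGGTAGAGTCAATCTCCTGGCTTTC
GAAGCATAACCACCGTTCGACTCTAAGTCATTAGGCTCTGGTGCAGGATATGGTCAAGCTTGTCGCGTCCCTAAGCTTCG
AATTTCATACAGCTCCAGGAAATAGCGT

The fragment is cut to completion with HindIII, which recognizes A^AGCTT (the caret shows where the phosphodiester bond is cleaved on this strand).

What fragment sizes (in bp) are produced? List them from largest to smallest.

HindIII sites (AAGCTT) start at positions 136, 153.
HindIII cuts after the first base of each site, so after positions 136, 153.
Linear molecule, 2 cuts → 3 fragments:
  1–136 → 136 bp
  137–153 → 17 bp
  154–188 → 35 bp
Sorted largest to smallest: 136, 35, 17 bp.

136, 35, 17 bp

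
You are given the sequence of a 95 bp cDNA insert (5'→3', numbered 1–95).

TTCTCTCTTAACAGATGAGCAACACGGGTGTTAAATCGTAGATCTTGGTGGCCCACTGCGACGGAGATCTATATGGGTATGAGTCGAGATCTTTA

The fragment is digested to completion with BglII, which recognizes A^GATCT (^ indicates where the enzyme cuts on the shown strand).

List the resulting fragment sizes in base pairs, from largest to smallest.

40, 25, 22, 8 bp

BglII sites (AGATCT) start at positions 40, 65, 87.
BglII cuts after the first base of each site, so after positions 40, 65, 87.
Linear molecule, 3 cuts → 4 fragments:
  1–40 → 40 bp
  41–65 → 25 bp
  66–87 → 22 bp
  88–95 → 8 bp
Sorted largest to smallest: 40, 25, 22, 8 bp.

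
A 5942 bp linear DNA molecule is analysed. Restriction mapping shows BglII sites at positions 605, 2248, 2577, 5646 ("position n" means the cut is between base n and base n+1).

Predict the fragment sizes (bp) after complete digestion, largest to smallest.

Linear molecule, 4 cuts → 5 fragments:
  605 − 0 = 605 bp
  2248 − 605 = 1643 bp
  2577 − 2248 = 329 bp
  5646 − 2577 = 3069 bp
  5942 − 5646 = 296 bp
Sorted largest to smallest: 3069, 1643, 605, 329, 296 bp.

3069, 1643, 605, 329, 296 bp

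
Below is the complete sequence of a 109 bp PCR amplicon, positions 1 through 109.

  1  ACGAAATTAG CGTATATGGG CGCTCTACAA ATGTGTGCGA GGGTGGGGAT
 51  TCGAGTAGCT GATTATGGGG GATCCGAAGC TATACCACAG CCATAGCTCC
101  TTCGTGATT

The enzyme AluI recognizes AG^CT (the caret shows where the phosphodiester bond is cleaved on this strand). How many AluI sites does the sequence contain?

AGCT occurs starting at positions 57, 78, 95.
AluI cuts at 3 sites.

3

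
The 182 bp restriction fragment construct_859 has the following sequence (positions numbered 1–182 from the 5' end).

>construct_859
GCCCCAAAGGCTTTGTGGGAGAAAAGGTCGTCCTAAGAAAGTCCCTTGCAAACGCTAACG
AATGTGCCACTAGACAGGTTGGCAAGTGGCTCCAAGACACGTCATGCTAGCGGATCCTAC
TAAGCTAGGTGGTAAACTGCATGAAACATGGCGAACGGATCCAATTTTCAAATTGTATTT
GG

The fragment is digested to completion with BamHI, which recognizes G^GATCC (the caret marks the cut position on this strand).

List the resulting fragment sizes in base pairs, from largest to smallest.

BamHI sites (GGATCC) start at positions 112, 157.
BamHI cuts after the first base of each site, so after positions 112, 157.
Linear molecule, 2 cuts → 3 fragments:
  1–112 → 112 bp
  113–157 → 45 bp
  158–182 → 25 bp
Sorted largest to smallest: 112, 45, 25 bp.

112, 45, 25 bp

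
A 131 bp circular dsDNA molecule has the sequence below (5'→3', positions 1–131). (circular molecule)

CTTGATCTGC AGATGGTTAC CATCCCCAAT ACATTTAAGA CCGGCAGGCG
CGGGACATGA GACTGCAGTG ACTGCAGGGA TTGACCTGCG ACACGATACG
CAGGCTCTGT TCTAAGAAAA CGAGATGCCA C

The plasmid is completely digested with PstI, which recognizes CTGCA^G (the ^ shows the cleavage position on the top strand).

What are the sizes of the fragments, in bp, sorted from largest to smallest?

PstI sites (CTGCAG) start at positions 7, 63, 72.
PstI cuts after base 5 of each site (before the last base), so after positions 11, 67, 76.
Circular molecule, 3 cuts → 3 fragments:
  12–67 → 56 bp
  68–76 → 9 bp
  77–131 then 1–11 → 55 + 11 = 66 bp
Sorted largest to smallest: 66, 56, 9 bp.

66, 56, 9 bp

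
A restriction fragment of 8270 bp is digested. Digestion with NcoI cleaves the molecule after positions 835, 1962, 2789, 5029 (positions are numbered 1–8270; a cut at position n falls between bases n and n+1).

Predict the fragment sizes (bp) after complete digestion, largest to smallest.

Linear molecule, 4 cuts → 5 fragments:
  835 − 0 = 835 bp
  1962 − 835 = 1127 bp
  2789 − 1962 = 827 bp
  5029 − 2789 = 2240 bp
  8270 − 5029 = 3241 bp
Sorted largest to smallest: 3241, 2240, 1127, 835, 827 bp.

3241, 2240, 1127, 835, 827 bp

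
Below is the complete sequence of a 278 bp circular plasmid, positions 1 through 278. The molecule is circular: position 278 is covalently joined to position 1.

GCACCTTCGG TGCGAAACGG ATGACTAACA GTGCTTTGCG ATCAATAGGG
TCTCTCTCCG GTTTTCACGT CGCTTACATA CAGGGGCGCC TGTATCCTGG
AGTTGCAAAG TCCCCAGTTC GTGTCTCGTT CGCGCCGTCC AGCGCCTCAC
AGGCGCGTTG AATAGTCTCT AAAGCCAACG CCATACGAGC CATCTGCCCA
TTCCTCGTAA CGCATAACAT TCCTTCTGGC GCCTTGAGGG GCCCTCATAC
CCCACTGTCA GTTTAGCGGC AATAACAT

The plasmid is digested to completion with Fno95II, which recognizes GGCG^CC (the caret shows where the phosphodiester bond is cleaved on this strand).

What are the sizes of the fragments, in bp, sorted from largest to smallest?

Fno95II sites (GGCGCC) start at positions 85, 228.
Fno95II cuts after base 4 of each site, so after positions 88, 231.
Circular molecule, 2 cuts → 2 fragments:
  89–231 → 143 bp
  232–278 then 1–88 → 47 + 88 = 135 bp
Sorted largest to smallest: 143, 135 bp.

143, 135 bp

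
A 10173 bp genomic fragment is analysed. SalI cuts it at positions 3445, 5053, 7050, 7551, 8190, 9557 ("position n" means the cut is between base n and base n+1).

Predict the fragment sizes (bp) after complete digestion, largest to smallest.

3445, 1997, 1608, 1367, 639, 616, 501 bp

Linear molecule, 6 cuts → 7 fragments:
  3445 − 0 = 3445 bp
  5053 − 3445 = 1608 bp
  7050 − 5053 = 1997 bp
  7551 − 7050 = 501 bp
  8190 − 7551 = 639 bp
  9557 − 8190 = 1367 bp
  10173 − 9557 = 616 bp
Sorted largest to smallest: 3445, 1997, 1608, 1367, 639, 616, 501 bp.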